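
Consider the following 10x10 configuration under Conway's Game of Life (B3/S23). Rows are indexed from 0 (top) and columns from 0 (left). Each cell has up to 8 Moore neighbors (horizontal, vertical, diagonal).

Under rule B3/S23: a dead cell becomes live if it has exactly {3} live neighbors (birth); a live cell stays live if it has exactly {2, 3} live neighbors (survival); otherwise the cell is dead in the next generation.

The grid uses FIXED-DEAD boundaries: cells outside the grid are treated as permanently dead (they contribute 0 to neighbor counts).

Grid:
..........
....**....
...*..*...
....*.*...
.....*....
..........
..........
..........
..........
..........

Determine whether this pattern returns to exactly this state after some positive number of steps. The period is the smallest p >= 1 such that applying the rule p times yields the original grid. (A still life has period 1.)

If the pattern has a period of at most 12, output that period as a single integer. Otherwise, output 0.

Simulating and comparing each generation to the original:
Gen 0 (original, given above): 7 live cells
Gen 1: 7 live cells, MATCHES original -> period = 1

Answer: 1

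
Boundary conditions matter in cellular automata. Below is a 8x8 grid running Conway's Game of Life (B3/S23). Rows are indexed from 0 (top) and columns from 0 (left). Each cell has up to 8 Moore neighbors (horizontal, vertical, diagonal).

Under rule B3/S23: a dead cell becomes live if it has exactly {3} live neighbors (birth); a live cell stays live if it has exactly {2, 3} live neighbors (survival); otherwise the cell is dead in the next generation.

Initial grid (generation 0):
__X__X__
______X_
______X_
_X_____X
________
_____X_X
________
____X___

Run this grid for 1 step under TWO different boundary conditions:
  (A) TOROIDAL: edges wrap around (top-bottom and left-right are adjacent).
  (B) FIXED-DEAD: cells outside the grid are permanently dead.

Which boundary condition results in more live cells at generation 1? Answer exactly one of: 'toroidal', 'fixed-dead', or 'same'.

Under TOROIDAL boundary, generation 1:
_____X__
_____XX_
______XX
________
X_____X_
________
________
________
Population = 7

Under FIXED-DEAD boundary, generation 1:
________
_____XX_
______XX
________
______X_
________
________
________
Population = 5

Comparison: toroidal=7, fixed-dead=5 -> toroidal

Answer: toroidal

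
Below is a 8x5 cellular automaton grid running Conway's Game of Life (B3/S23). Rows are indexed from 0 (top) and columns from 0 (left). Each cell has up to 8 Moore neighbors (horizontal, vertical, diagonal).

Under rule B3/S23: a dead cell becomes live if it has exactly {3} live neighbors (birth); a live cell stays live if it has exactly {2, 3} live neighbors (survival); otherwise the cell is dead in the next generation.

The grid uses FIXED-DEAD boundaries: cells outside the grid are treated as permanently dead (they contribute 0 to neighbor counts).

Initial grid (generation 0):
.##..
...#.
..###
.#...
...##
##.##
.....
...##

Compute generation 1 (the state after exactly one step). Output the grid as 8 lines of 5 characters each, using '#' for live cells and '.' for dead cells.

Simulating step by step:
Generation 0 (given above): 15 live cells
Generation 1: 14 live cells
(generation 1 grid is the final answer)

Answer: ..#..
.#..#
..###
.....
##.##
..###
..#..
.....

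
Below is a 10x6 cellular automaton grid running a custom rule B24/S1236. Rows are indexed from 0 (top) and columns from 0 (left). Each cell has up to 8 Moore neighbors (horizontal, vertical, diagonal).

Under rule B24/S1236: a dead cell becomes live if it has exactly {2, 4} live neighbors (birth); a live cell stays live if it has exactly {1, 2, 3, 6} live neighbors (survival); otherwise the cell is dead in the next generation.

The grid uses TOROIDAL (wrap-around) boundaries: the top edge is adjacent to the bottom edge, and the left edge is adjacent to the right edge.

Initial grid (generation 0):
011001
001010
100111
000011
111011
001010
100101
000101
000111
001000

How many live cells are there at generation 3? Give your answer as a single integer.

Answer: 29

Derivation:
Simulating step by step:
Generation 0 (given above): 27 live cells
Generation 1: 30 live cells
111111
111000
111000
010010
111000
001000
110101
100100
100101
001110
Generation 2: 24 live cells
011100
101000
010000
010000
101001
000010
111101
011100
101001
000110
Generation 3: 29 live cells
110001
100000
010000
110001
101111
001110
100011
011011
110011
010010
Population at generation 3: 29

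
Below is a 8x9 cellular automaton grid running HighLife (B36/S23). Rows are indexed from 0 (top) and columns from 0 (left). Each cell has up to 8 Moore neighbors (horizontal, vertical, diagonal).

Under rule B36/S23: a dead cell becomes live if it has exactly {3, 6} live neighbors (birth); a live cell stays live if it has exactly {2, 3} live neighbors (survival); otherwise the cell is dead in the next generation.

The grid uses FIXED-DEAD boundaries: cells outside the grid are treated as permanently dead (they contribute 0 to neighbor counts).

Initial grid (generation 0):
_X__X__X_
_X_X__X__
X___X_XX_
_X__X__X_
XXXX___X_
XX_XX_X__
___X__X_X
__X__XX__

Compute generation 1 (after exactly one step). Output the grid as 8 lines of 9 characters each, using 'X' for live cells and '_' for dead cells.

Simulating step by step:
Generation 0 (given above): 29 live cells
Generation 1: 32 live cells
(generation 1 grid is the final answer)

Answer: __X______
XXXXX_X__
XXXXX_XX_
____XX_XX
_____XXX_
X_X_XXX__
_X_X__X__
_____XXX_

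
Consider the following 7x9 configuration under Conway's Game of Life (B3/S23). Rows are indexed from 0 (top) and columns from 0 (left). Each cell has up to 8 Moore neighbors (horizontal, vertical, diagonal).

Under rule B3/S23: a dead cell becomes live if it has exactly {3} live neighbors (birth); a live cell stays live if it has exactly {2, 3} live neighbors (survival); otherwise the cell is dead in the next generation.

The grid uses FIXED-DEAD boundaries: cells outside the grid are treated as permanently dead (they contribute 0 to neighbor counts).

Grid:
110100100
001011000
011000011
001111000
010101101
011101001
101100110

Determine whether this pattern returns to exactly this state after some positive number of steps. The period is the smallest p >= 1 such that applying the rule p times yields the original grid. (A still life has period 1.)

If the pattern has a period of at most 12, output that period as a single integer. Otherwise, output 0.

Simulating and comparing each generation to the original:
Gen 0 (original, given above): 30 live cells
Gen 1: 24 live cells, differs from original
Gen 2: 18 live cells, differs from original
Gen 3: 14 live cells, differs from original
Gen 4: 16 live cells, differs from original
Gen 5: 13 live cells, differs from original
Gen 6: 18 live cells, differs from original
Gen 7: 14 live cells, differs from original
Gen 8: 15 live cells, differs from original
Gen 9: 12 live cells, differs from original
Gen 10: 12 live cells, differs from original
Gen 11: 19 live cells, differs from original
Gen 12: 12 live cells, differs from original
No period found within 12 steps.

Answer: 0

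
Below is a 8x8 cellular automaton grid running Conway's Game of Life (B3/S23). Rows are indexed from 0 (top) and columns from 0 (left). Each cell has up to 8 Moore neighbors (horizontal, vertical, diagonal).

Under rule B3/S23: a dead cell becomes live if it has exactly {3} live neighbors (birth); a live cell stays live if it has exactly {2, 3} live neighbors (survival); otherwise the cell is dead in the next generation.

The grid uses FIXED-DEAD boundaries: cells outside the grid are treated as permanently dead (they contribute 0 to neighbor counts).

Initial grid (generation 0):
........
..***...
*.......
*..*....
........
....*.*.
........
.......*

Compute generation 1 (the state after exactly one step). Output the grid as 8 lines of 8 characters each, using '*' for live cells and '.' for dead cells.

Simulating step by step:
Generation 0 (given above): 9 live cells
Generation 1: 5 live cells
(generation 1 grid is the final answer)

Answer: ...*....
...*....
.**.*...
........
........
........
........
........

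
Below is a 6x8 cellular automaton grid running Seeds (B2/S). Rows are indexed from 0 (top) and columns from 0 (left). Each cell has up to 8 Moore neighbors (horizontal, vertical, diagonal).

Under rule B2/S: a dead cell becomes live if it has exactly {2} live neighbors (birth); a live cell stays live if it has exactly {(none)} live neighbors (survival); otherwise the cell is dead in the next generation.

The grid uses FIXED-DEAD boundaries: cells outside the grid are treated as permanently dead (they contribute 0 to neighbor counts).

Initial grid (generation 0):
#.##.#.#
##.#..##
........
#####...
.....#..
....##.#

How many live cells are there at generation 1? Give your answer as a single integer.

Answer: 6

Derivation:
Simulating step by step:
Generation 0 (given above): 19 live cells
Generation 1: 6 live cells
........
.....#..
.....###
.....#..
#.......
........
Population at generation 1: 6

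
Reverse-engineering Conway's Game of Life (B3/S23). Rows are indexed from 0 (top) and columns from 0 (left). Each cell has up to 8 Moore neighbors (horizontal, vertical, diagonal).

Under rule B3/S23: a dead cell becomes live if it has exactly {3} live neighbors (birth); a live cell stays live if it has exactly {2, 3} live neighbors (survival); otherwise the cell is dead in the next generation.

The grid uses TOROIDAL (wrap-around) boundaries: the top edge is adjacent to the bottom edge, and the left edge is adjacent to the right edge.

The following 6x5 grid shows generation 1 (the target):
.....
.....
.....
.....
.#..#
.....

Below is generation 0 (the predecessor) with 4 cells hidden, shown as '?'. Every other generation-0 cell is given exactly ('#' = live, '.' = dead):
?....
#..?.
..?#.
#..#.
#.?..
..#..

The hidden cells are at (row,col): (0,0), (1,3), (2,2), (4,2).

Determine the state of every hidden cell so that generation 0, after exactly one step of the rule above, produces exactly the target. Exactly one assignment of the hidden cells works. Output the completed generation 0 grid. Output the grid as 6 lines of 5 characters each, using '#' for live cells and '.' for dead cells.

Answer: .....
#....
...#.
#..#.
#....
..#..

Derivation:
Hidden generation-0 cells (in order): (0,0), (1,3), (2,2), (4,2).
A hidden cell only influences target cells in its own 3x3 neighborhood. Try each of the 2^4 = 16 assignments, step the completed generation 0 forward once under B3/S23, and compare with the target:
  (0,0)=. (1,3)=. (2,2)=. (4,2)=. -> step reproduces the target at every cell -> ACCEPT
  (0,0)=. (1,3)=. (2,2)=. (4,2)=# -> step gives (3,1)='#' but target has '.' -> reject
  (0,0)=. (1,3)=. (2,2)=# (4,2)=. -> step gives (2,1)='#' but target has '.' -> reject
  (0,0)=. (1,3)=. (2,2)=# (4,2)=# -> step gives (2,1)='#' but target has '.' -> reject
  (0,0)=. (1,3)=# (2,2)=. (4,2)=. -> step gives (1,4)='#' but target has '.' -> reject
  (0,0)=. (1,3)=# (2,2)=. (4,2)=# -> step gives (1,4)='#' but target has '.' -> reject
  (0,0)=. (1,3)=# (2,2)=# (4,2)=. -> step gives (1,2)='#' but target has '.' -> reject
  (0,0)=. (1,3)=# (2,2)=# (4,2)=# -> step gives (1,2)='#' but target has '.' -> reject
  (0,0)=# (1,3)=. (2,2)=. (4,2)=. -> step gives (0,1)='#' but target has '.' -> reject
  (0,0)=# (1,3)=. (2,2)=. (4,2)=# -> step gives (0,1)='#' but target has '.' -> reject
  (0,0)=# (1,3)=. (2,2)=# (4,2)=. -> step gives (0,1)='#' but target has '.' -> reject
  (0,0)=# (1,3)=. (2,2)=# (4,2)=# -> step gives (0,1)='#' but target has '.' -> reject
  (0,0)=# (1,3)=# (2,2)=. (4,2)=. -> step gives (0,1)='#' but target has '.' -> reject
  (0,0)=# (1,3)=# (2,2)=. (4,2)=# -> step gives (0,1)='#' but target has '.' -> reject
  (0,0)=# (1,3)=# (2,2)=# (4,2)=. -> step gives (0,1)='#' but target has '.' -> reject
  (0,0)=# (1,3)=# (2,2)=# (4,2)=# -> step gives (0,1)='#' but target has '.' -> reject
Unique solution: (0,0)=dead, (1,3)=dead, (2,2)=dead, (4,2)=dead.
Check: live-neighbor counts of every cell in the completed generation 0:
12111
01112
22214
12214
13223
12011
Applying B3/S23 to generation 0 with these counts gives:
.....
.....
.....
.....
.#..#
.....
which matches the target exactly.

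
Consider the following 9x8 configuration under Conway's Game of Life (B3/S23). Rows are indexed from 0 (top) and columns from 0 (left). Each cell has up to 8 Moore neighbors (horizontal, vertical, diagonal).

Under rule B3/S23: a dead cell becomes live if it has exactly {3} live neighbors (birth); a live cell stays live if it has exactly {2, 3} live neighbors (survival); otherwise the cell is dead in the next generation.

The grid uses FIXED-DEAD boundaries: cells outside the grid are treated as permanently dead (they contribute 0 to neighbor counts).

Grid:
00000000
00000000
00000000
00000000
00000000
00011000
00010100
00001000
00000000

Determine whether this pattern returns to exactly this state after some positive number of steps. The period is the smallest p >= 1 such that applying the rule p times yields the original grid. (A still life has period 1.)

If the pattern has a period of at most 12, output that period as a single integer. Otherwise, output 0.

Answer: 1

Derivation:
Simulating and comparing each generation to the original:
Gen 0 (original, given above): 5 live cells
Gen 1: 5 live cells, MATCHES original -> period = 1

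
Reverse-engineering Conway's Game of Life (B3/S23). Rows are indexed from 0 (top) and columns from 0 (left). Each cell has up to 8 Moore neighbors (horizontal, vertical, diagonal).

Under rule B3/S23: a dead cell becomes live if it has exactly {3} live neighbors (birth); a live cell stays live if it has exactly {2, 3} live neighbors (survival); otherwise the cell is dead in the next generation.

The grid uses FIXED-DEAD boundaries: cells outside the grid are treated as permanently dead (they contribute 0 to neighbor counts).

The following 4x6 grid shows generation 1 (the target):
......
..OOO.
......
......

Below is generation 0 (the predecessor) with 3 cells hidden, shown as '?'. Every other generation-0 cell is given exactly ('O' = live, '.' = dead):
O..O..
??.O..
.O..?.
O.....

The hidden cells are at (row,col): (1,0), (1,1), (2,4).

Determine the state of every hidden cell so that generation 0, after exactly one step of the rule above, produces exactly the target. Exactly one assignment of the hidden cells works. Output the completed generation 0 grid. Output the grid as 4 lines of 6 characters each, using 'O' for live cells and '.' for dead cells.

Hidden generation-0 cells (in order): (1,0), (1,1), (2,4).
A hidden cell only influences target cells in its own 3x3 neighborhood. Try each of the 2^3 = 8 assignments, step the completed generation 0 forward once under B3/S23, and compare with the target:
  (1,0)=. (1,1)=. (2,4)=. -> step gives (1,3)='.' but target has 'O' -> reject
  (1,0)=. (1,1)=. (2,4)=O -> step reproduces the target at every cell -> ACCEPT
  (1,0)=. (1,1)=O (2,4)=. -> step gives (0,2)='O' but target has '.' -> reject
  (1,0)=. (1,1)=O (2,4)=O -> step gives (0,2)='O' but target has '.' -> reject
  (1,0)=O (1,1)=. (2,4)=. -> step gives (1,0)='O' but target has '.' -> reject
  (1,0)=O (1,1)=. (2,4)=O -> step gives (1,0)='O' but target has '.' -> reject
  (1,0)=O (1,1)=O (2,4)=. -> step gives (0,0)='O' but target has '.' -> reject
  (1,0)=O (1,1)=O (2,4)=O -> step gives (0,0)='O' but target has '.' -> reject
Unique solution: (1,0)=dead, (1,1)=dead, (2,4)=live.
Check: live-neighbor counts of every cell in the completed generation 0:
012120
223231
212211
121111
Applying B3/S23 to generation 0 with these counts gives:
......
..OOO.
......
......
which matches the target exactly.

Answer: O..O..
...O..
.O..O.
O.....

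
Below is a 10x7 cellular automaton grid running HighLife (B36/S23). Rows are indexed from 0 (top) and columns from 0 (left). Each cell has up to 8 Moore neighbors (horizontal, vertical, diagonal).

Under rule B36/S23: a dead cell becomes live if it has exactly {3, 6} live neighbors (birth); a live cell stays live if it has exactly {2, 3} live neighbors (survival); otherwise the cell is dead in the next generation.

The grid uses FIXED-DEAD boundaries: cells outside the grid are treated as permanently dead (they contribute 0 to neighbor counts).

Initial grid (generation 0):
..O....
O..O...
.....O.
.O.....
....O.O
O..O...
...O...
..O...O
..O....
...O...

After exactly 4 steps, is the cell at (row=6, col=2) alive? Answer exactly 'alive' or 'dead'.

Simulating step by step:
Generation 0 (given above): 14 live cells
Generation 1: 9 live cells
.......
.......
.......
.....O.
.......
...OO..
..OO...
..OO...
..OO...
.......
Generation 2: 8 live cells
.......
.......
.......
.......
....O..
..OOO..
.......
.O..O..
..OO...
.......
Generation 3: 9 live cells
.......
.......
.......
.......
....O..
...OO..
..O.O..
..OO...
..OO...
.......
Generation 4: 11 live cells
.......
.......
.......
.......
...OO..
....OO.
..OOO..
.O..O..
..OO...
.......

Cell (6,2) at generation 4: 1 -> alive

Answer: alive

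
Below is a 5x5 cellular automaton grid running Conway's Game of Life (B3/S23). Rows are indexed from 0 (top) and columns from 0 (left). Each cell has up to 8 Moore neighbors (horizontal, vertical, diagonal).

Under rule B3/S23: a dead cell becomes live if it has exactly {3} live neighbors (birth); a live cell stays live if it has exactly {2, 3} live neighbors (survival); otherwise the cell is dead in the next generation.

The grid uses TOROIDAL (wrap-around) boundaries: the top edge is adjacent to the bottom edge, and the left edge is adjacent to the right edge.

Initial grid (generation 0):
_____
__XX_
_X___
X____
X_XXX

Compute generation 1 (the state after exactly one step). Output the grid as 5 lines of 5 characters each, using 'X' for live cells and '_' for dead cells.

Answer: _X___
__X__
_XX__
X_XX_
XX_XX

Derivation:
Simulating step by step:
Generation 0 (given above): 8 live cells
Generation 1: 11 live cells
(generation 1 grid is the final answer)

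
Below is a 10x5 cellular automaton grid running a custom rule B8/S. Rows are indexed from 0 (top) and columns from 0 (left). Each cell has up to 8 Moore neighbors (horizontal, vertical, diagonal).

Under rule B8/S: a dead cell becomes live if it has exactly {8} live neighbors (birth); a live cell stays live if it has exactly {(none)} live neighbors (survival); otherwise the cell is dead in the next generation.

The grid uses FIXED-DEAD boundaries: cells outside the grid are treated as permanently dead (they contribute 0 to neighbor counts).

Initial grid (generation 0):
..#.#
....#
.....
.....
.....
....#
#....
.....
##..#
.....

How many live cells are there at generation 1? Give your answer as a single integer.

Simulating step by step:
Generation 0 (given above): 8 live cells
Generation 1: 0 live cells
.....
.....
.....
.....
.....
.....
.....
.....
.....
.....
Population at generation 1: 0

Answer: 0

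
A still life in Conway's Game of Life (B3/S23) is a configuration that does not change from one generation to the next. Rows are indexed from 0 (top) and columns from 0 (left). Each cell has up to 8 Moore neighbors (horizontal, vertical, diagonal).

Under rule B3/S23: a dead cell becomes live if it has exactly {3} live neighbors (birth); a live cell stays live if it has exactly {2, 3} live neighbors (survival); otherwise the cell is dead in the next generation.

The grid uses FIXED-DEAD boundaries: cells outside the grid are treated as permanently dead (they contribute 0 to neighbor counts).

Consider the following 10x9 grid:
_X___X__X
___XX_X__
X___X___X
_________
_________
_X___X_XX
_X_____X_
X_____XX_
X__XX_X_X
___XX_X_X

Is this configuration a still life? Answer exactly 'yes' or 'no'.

Compute generation 1 and compare to generation 0 (given above):
Generation 1:
____XX___
___XX__X_
___XXX___
_________
_________
______XXX
XX_______
XX___XX_X
___XX_X_X
___XX____
Cell (0,1) differs: gen0=1 vs gen1=0 -> NOT a still life.

Answer: no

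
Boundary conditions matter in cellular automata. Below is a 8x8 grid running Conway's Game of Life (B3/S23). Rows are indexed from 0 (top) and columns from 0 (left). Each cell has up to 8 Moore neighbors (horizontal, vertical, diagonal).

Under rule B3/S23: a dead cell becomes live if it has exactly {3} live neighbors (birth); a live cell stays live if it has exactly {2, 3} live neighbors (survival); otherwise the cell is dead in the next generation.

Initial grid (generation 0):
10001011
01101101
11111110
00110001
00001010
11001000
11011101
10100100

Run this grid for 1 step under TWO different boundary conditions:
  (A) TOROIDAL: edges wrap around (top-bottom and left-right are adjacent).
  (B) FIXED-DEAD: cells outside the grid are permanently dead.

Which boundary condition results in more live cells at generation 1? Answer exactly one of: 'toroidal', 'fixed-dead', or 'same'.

Answer: fixed-dead

Derivation:
Under TOROIDAL boundary, generation 1:
00101000
00000000
00000000
10000001
11101101
01100010
00010111
00100000
Population = 18

Under FIXED-DEAD boundary, generation 1:
01011011
00000001
10000001
00000001
01101100
11100010
00010110
10110110
Population = 25

Comparison: toroidal=18, fixed-dead=25 -> fixed-dead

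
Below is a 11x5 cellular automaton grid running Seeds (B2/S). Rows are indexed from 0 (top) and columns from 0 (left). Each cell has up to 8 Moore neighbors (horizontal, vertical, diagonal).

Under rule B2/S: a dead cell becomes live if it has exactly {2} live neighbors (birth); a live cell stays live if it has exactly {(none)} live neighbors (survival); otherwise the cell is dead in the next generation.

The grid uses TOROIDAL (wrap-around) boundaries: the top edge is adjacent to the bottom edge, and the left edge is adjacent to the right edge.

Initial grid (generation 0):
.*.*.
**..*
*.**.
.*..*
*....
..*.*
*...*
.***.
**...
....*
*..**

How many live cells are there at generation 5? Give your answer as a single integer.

Answer: 2

Derivation:
Simulating step by step:
Generation 0 (given above): 24 live cells
Generation 1: 3 live cells
.....
.....
.....
.....
..*..
.....
.....
.....
.....
..*..
.*...
Generation 2: 2 live cells
.....
.....
.....
.....
.....
.....
.....
.....
.....
.*...
..*..
Generation 3: 2 live cells
.....
.....
.....
.....
.....
.....
.....
.....
.....
..*..
.*...
Generation 4: 2 live cells
.....
.....
.....
.....
.....
.....
.....
.....
.....
.*...
..*..
Generation 5: 2 live cells
.....
.....
.....
.....
.....
.....
.....
.....
.....
..*..
.*...
Population at generation 5: 2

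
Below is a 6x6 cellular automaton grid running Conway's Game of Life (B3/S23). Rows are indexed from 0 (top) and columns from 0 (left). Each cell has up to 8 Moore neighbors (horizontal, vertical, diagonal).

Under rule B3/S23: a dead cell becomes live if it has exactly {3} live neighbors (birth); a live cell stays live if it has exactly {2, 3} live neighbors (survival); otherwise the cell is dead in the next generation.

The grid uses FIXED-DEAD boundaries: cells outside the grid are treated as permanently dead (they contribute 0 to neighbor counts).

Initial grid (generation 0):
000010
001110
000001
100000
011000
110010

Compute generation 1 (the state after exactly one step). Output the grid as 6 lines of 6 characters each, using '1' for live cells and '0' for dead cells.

Simulating step by step:
Generation 0 (given above): 11 live cells
Generation 1: 11 live cells
(generation 1 grid is the final answer)

Answer: 000010
000111
000110
010000
001000
111000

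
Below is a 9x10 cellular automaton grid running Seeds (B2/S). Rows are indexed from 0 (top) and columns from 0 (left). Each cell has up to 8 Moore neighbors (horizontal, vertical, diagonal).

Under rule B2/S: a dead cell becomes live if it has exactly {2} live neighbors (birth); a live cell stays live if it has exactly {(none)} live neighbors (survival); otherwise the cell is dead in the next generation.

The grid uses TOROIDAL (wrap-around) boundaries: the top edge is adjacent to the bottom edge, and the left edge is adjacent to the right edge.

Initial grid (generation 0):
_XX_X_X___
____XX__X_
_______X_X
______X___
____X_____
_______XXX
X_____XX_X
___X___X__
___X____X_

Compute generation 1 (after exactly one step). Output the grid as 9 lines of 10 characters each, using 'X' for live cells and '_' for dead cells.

Simulating step by step:
Generation 0 (given above): 22 live cells
Generation 1: 20 live cells
(generation 1 grid is the final answer)

Answer: ________XX
XXX______X
____X_____
_____X_XX_
_____XX__X
_____X____
__________
X_X_X_____
_X___XX___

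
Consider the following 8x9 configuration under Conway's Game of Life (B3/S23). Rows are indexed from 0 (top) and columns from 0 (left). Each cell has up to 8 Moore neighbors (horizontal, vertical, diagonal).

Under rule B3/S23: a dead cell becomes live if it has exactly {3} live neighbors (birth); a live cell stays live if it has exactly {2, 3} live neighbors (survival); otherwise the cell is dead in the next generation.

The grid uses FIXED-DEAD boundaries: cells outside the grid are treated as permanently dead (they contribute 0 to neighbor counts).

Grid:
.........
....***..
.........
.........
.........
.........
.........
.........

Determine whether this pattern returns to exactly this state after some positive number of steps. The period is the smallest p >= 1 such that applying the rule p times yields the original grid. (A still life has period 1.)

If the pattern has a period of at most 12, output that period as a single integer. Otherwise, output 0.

Answer: 2

Derivation:
Simulating and comparing each generation to the original:
Gen 0 (original, given above): 3 live cells
Gen 1: 3 live cells, differs from original
Gen 2: 3 live cells, MATCHES original -> period = 2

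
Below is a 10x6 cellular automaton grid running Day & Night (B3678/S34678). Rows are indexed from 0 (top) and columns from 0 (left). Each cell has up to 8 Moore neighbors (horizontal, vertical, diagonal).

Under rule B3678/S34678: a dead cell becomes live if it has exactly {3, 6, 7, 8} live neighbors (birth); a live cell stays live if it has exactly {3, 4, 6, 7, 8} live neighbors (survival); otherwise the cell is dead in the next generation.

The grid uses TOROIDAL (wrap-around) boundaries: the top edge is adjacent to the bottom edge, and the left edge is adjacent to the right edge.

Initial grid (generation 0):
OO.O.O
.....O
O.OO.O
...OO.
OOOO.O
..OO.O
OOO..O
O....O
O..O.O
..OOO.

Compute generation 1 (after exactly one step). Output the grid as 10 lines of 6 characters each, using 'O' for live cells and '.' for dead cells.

Answer: O..O.O
O..O.O
...O.O
..O...
OO..OO
OOOO.O
.OOO.O
O.O...
OOOO.O
..OO..

Derivation:
Simulating step by step:
Generation 0 (given above): 31 live cells
Generation 1: 31 live cells
(generation 1 grid is the final answer)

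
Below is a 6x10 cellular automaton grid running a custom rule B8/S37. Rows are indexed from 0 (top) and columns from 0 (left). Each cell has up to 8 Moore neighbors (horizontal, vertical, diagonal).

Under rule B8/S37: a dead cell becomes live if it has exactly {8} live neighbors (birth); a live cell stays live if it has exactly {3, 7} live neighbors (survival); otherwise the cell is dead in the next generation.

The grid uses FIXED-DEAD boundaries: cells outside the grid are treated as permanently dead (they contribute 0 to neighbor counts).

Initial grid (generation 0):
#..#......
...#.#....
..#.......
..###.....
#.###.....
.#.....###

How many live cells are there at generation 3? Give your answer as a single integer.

Simulating step by step:
Generation 0 (given above): 16 live cells
Generation 1: 3 live cells
..........
..........
..#.......
....#.....
....#.....
..........
Generation 2: 0 live cells
..........
..........
..........
..........
..........
..........
Generation 3: 0 live cells
..........
..........
..........
..........
..........
..........
Population at generation 3: 0

Answer: 0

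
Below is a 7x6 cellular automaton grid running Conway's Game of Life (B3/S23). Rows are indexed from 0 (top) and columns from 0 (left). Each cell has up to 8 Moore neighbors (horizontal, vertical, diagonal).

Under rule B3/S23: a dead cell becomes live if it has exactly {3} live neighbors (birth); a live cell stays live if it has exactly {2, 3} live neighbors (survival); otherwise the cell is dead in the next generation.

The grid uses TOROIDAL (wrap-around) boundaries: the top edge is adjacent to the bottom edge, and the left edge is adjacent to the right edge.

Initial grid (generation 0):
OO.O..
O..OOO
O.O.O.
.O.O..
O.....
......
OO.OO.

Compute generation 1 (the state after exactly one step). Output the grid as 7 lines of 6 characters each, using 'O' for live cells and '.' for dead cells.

Simulating step by step:
Generation 0 (given above): 17 live cells
Generation 1: 15 live cells
(generation 1 grid is the final answer)

Answer: ......
......
O.O...
OOOO.O
......
OO...O
OO.OOO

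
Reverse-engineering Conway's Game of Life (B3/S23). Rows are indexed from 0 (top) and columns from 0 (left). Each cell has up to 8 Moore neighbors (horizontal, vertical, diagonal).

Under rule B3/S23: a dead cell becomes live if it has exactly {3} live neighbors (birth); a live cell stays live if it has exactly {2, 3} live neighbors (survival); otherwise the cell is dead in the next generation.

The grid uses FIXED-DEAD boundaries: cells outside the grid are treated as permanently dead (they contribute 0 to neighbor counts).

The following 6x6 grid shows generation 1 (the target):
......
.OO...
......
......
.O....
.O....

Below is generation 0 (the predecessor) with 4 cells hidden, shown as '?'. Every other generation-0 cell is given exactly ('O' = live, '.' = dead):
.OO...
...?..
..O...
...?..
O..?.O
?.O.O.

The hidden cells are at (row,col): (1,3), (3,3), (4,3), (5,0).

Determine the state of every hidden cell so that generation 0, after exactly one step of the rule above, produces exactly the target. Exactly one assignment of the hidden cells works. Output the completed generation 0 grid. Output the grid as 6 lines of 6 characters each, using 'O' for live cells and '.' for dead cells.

Answer: .OO...
......
..O...
......
O....O
O.O.O.

Derivation:
Hidden generation-0 cells (in order): (1,3), (3,3), (4,3), (5,0).
A hidden cell only influences target cells in its own 3x3 neighborhood. Try each of the 2^4 = 16 assignments, step the completed generation 0 forward once under B3/S23, and compare with the target:
  (1,3)=. (3,3)=. (4,3)=. (5,0)=. -> step gives (4,1)='.' but target has 'O' -> reject
  (1,3)=. (3,3)=. (4,3)=. (5,0)=O -> step reproduces the target at every cell -> ACCEPT
  (1,3)=. (3,3)=. (4,3)=O (5,0)=. -> step gives (4,1)='.' but target has 'O' -> reject
  (1,3)=. (3,3)=. (4,3)=O (5,0)=O -> step gives (4,3)='O' but target has '.' -> reject
  (1,3)=. (3,3)=O (4,3)=. (5,0)=. -> step gives (4,1)='.' but target has 'O' -> reject
  (1,3)=. (3,3)=O (4,3)=. (5,0)=O -> step gives (4,3)='O' but target has '.' -> reject
  (1,3)=. (3,3)=O (4,3)=O (5,0)=. -> step gives (3,2)='O' but target has '.' -> reject
  (1,3)=. (3,3)=O (4,3)=O (5,0)=O -> step gives (3,2)='O' but target has '.' -> reject
  (1,3)=O (3,3)=. (4,3)=. (5,0)=. -> step gives (0,2)='O' but target has '.' -> reject
  (1,3)=O (3,3)=. (4,3)=. (5,0)=O -> step gives (0,2)='O' but target has '.' -> reject
  (1,3)=O (3,3)=. (4,3)=O (5,0)=. -> step gives (0,2)='O' but target has '.' -> reject
  (1,3)=O (3,3)=. (4,3)=O (5,0)=O -> step gives (0,2)='O' but target has '.' -> reject
  (1,3)=O (3,3)=O (4,3)=. (5,0)=. -> step gives (0,2)='O' but target has '.' -> reject
  (1,3)=O (3,3)=O (4,3)=. (5,0)=O -> step gives (0,2)='O' but target has '.' -> reject
  (1,3)=O (3,3)=O (4,3)=O (5,0)=. -> step gives (0,2)='O' but target has '.' -> reject
  (1,3)=O (3,3)=O (4,3)=O (5,0)=O -> step gives (0,2)='O' but target has '.' -> reject
Unique solution: (1,3)=dead, (3,3)=dead, (4,3)=dead, (5,0)=live.
Check: live-neighbor counts of every cell in the completed generation 0:
111100
133200
010100
121111
131221
130212
Applying B3/S23 to generation 0 with these counts gives:
......
.OO...
......
......
.O....
.O....
which matches the target exactly.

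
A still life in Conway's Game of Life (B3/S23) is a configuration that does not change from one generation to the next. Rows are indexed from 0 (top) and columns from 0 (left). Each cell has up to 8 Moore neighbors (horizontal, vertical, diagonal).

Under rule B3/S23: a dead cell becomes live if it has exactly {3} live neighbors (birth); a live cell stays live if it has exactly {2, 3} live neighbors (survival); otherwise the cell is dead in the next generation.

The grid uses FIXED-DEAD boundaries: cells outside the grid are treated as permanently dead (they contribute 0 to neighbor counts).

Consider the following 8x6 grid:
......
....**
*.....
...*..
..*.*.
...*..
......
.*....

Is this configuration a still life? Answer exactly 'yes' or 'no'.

Answer: no

Derivation:
Compute generation 1 and compare to generation 0 (given above):
Generation 1:
......
......
....*.
...*..
..*.*.
...*..
......
......
Cell (1,4) differs: gen0=1 vs gen1=0 -> NOT a still life.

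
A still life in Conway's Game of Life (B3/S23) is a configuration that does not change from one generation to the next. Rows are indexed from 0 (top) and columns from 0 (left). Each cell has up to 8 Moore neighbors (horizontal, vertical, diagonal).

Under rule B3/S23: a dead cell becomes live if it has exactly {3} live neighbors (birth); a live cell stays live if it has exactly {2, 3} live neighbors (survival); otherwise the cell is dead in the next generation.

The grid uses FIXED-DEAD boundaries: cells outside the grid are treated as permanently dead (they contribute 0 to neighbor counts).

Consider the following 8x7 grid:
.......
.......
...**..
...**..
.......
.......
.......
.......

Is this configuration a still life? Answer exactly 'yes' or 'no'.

Answer: yes

Derivation:
Compute generation 1 and compare to generation 0 (given above):
Generation 1:
.......
.......
...**..
...**..
.......
.......
.......
.......
The grids are IDENTICAL -> still life.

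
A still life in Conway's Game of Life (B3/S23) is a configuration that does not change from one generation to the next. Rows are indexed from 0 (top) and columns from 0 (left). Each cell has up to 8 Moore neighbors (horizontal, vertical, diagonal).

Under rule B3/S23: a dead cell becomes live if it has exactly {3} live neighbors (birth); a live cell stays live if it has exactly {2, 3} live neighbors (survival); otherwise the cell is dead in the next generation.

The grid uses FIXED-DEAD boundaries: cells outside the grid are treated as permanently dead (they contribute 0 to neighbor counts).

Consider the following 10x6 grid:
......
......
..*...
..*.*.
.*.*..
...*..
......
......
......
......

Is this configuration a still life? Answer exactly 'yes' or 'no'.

Compute generation 1 and compare to generation 0 (given above):
Generation 1:
......
......
...*..
.**...
...**.
..*...
......
......
......
......
Cell (2,2) differs: gen0=1 vs gen1=0 -> NOT a still life.

Answer: no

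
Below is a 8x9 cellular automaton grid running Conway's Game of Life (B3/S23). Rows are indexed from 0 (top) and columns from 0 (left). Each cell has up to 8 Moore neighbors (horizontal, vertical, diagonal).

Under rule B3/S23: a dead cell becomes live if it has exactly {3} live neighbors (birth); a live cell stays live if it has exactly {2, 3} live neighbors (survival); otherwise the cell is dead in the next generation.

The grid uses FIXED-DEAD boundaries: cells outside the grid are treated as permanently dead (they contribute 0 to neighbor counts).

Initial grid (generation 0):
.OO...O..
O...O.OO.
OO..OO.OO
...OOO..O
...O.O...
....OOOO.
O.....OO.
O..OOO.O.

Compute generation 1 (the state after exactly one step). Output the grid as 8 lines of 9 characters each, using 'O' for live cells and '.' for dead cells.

Answer: .O...OOO.
O.OOO...O
OO......O
..OO...OO
...O...O.
....O..O.
...O....O
....OO.O.

Derivation:
Simulating step by step:
Generation 0 (given above): 31 live cells
Generation 1: 25 live cells
(generation 1 grid is the final answer)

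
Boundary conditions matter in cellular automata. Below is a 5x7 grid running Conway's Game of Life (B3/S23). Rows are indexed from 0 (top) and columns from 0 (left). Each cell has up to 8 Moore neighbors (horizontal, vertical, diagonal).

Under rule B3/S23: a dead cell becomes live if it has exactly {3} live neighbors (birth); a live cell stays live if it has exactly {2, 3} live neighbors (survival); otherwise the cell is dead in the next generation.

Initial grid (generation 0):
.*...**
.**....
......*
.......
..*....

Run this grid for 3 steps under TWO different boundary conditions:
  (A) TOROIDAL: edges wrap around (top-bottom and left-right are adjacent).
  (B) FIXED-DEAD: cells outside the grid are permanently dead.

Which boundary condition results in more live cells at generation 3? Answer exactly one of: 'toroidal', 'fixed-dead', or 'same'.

Under TOROIDAL boundary, generation 3:
..*...*
..*...*
.......
.......
**.....
Population = 6

Under FIXED-DEAD boundary, generation 3:
.**....
.**....
.......
.......
.......
Population = 4

Comparison: toroidal=6, fixed-dead=4 -> toroidal

Answer: toroidal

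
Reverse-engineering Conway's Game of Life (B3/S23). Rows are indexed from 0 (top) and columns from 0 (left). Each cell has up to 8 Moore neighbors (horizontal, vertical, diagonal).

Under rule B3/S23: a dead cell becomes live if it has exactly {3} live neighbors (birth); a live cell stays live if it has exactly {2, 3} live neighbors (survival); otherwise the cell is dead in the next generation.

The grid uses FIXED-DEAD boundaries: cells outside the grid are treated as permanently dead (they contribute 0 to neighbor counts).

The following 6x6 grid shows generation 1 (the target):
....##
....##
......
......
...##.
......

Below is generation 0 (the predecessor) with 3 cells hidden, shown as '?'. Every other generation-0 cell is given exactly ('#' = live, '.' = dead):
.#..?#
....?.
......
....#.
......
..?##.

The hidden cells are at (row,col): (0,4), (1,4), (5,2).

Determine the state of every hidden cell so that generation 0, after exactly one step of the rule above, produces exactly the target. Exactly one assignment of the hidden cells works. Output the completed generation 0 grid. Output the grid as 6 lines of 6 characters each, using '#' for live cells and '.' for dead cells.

Answer: .#..##
....#.
......
....#.
......
...##.

Derivation:
Hidden generation-0 cells (in order): (0,4), (1,4), (5,2).
A hidden cell only influences target cells in its own 3x3 neighborhood. Try each of the 2^3 = 8 assignments, step the completed generation 0 forward once under B3/S23, and compare with the target:
  (0,4)=. (1,4)=. (5,2)=. -> step gives (0,4)='.' but target has '#' -> reject
  (0,4)=. (1,4)=. (5,2)=# -> step gives (0,4)='.' but target has '#' -> reject
  (0,4)=. (1,4)=# (5,2)=. -> step gives (0,4)='.' but target has '#' -> reject
  (0,4)=. (1,4)=# (5,2)=# -> step gives (0,4)='.' but target has '#' -> reject
  (0,4)=# (1,4)=. (5,2)=. -> step gives (0,4)='.' but target has '#' -> reject
  (0,4)=# (1,4)=. (5,2)=# -> step gives (0,4)='.' but target has '#' -> reject
  (0,4)=# (1,4)=# (5,2)=. -> step reproduces the target at every cell -> ACCEPT
  (0,4)=# (1,4)=# (5,2)=# -> step gives (4,3)='.' but target has '#' -> reject
Unique solution: (0,4)=live, (1,4)=live, (5,2)=dead.
Check: live-neighbor counts of every cell in the completed generation 0:
101222
111223
000222
000101
001332
001111
Applying B3/S23 to generation 0 with these counts gives:
....##
....##
......
......
...##.
......
which matches the target exactly.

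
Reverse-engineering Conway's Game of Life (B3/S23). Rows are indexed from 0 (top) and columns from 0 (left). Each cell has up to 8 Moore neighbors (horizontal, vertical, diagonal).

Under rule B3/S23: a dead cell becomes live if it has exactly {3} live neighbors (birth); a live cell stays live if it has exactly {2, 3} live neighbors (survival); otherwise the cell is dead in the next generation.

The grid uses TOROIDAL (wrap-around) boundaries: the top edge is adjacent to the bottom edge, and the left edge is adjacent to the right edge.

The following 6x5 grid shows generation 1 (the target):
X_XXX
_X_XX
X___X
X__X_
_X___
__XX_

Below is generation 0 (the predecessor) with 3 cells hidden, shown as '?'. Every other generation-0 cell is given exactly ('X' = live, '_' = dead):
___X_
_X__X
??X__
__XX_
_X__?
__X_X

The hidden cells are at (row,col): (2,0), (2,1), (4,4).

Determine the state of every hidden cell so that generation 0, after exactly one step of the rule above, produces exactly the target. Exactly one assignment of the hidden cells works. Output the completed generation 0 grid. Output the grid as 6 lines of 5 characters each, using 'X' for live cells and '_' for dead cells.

Answer: ___X_
_X__X
XXX__
__XX_
_X___
__X_X

Derivation:
Hidden generation-0 cells (in order): (2,0), (2,1), (4,4).
A hidden cell only influences target cells in its own 3x3 neighborhood. Try each of the 2^3 = 8 assignments, step the completed generation 0 forward once under B3/S23, and compare with the target:
  (2,0)=_ (2,1)=_ (4,4)=_ -> step gives (1,1)='_' but target has 'X' -> reject
  (2,0)=_ (2,1)=_ (4,4)=X -> step gives (1,1)='_' but target has 'X' -> reject
  (2,0)=_ (2,1)=X (4,4)=_ -> step gives (1,0)='X' but target has '_' -> reject
  (2,0)=_ (2,1)=X (4,4)=X -> step gives (1,0)='X' but target has '_' -> reject
  (2,0)=X (2,1)=_ (4,4)=_ -> step gives (1,0)='X' but target has '_' -> reject
  (2,0)=X (2,1)=_ (4,4)=X -> step gives (1,0)='X' but target has '_' -> reject
  (2,0)=X (2,1)=X (4,4)=_ -> step reproduces the target at every cell -> ACCEPT
  (2,0)=X (2,1)=X (4,4)=X -> step gives (3,0)='_' but target has 'X' -> reject
Unique solution: (2,0)=live, (2,1)=live, (4,4)=dead.
Check: live-neighbor counts of every cell in the completed generation 0:
32333
43432
34443
35422
22442
22231
Applying B3/S23 to generation 0 with these counts gives:
X_XXX
_X_XX
X___X
X__X_
_X___
__XX_
which matches the target exactly.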